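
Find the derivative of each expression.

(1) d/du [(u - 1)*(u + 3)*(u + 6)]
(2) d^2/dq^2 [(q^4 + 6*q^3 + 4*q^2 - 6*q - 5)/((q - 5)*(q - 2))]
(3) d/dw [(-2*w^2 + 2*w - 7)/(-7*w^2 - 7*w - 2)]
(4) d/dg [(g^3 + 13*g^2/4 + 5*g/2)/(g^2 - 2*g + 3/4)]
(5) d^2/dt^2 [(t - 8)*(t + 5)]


(1) = 3*u^2 + 16*u + 9
(2) = 2*(q^6 - 21*q^5 + 177*q^4 - 304*q^3 - 795*q^2 + 2085*q - 215)/(q^6 - 21*q^5 + 177*q^4 - 763*q^3 + 1770*q^2 - 2100*q + 1000)
(3) = (28*w^2 - 90*w - 53)/(49*w^4 + 98*w^3 + 77*w^2 + 28*w + 4)
(4) = 2*(8*g^4 - 32*g^3 - 54*g^2 + 39*g + 15)/(16*g^4 - 64*g^3 + 88*g^2 - 48*g + 9)
(5) = 2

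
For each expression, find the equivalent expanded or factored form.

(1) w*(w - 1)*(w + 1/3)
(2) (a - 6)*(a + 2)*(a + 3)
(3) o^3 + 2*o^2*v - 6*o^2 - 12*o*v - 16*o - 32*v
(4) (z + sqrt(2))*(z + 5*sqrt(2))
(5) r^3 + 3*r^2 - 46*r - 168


(1) = w^3 - 2*w^2/3 - w/3
(2) = a^3 - a^2 - 24*a - 36
(3) = (o - 8)*(o + 2)*(o + 2*v)
(4) = z^2 + 6*sqrt(2)*z + 10
(5) = (r - 7)*(r + 4)*(r + 6)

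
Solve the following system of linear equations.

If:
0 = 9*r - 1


Then:
r = 1/9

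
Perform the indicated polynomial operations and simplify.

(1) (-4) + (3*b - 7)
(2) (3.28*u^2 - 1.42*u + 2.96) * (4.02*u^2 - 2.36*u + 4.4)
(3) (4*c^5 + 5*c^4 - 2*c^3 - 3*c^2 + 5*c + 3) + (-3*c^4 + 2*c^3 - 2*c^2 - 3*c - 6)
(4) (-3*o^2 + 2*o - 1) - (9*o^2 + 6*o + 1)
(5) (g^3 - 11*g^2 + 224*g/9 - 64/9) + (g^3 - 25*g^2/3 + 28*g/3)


(1) = 3*b - 11
(2) = 13.1856*u^4 - 13.4492*u^3 + 29.6824*u^2 - 13.2336*u + 13.024
(3) = 4*c^5 + 2*c^4 - 5*c^2 + 2*c - 3
(4) = -12*o^2 - 4*o - 2
(5) = 2*g^3 - 58*g^2/3 + 308*g/9 - 64/9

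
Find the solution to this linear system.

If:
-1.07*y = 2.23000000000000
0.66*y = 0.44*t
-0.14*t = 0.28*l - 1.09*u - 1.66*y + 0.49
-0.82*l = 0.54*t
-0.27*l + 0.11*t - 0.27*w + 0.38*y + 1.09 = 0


Then:
l = 2.06
t = -3.13
u = 3.75
w = -2.23
y = -2.08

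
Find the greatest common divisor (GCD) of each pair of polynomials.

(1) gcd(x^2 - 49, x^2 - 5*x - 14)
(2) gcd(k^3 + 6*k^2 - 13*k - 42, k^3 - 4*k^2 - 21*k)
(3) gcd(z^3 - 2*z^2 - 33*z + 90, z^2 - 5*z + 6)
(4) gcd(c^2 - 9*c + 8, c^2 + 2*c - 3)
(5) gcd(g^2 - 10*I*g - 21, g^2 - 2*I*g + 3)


(1) = x - 7
(2) = 1
(3) = z - 3
(4) = c - 1
(5) = g - 3*I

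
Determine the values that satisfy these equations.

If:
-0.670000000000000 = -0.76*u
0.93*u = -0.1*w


Then:
u = 0.88
w = -8.20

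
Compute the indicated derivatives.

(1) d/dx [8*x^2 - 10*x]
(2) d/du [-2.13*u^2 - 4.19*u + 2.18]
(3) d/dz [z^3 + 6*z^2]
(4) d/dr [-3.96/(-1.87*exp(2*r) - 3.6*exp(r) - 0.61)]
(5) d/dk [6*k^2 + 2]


(1) = 16*x - 10
(2) = -4.26*u - 4.19
(3) = 3*z*(z + 4)
(4) = (-14.8104*exp(r) - 14.256)*exp(r)/(1.87*exp(2*r) + 3.6*exp(r) + 0.61)^2
(5) = 12*k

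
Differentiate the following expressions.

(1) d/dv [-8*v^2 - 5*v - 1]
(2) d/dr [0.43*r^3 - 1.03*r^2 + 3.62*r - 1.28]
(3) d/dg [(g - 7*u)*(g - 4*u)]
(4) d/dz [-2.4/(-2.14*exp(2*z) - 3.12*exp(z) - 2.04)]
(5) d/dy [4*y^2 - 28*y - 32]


(1) = -16*v - 5
(2) = 1.29*r^2 - 2.06*r + 3.62
(3) = 2*g - 11*u
(4) = (-10.272*exp(z) - 7.488)*exp(z)/(2.14*exp(2*z) + 3.12*exp(z) + 2.04)^2
(5) = 8*y - 28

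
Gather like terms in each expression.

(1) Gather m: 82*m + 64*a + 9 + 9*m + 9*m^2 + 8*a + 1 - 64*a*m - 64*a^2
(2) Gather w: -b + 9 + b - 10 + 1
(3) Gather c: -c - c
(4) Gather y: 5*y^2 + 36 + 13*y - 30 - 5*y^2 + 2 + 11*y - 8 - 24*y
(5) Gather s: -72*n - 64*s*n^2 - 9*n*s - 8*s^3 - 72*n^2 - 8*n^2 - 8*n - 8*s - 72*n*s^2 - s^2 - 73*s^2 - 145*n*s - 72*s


(1) = -64*a^2 + 72*a + 9*m^2 + m*(91 - 64*a) + 10
(2) = 0
(3) = -2*c
(4) = 0
(5) = -80*n^2 - 80*n - 8*s^3 + s^2*(-72*n - 74) + s*(-64*n^2 - 154*n - 80)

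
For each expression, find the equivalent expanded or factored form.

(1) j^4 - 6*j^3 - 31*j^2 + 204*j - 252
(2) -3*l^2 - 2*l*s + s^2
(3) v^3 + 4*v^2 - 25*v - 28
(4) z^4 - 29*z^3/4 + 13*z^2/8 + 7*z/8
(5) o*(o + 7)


(1) = (j - 7)*(j - 3)*(j - 2)*(j + 6)
(2) = (-3*l + s)*(l + s)
(3) = (v - 4)*(v + 1)*(v + 7)
(4) = z*(z - 7)*(z - 1/2)*(z + 1/4)
(5) = o^2 + 7*o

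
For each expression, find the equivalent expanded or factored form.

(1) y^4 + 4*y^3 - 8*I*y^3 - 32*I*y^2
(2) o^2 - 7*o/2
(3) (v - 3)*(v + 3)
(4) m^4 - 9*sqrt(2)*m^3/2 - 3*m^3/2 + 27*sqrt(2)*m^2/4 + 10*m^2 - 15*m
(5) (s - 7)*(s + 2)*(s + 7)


(1) = y^2*(y + 4)*(y - 8*I)
(2) = o*(o - 7/2)
(3) = v^2 - 9
(4) = m*(m - 3/2)*(m - 5*sqrt(2)/2)*(m - 2*sqrt(2))
(5) = s^3 + 2*s^2 - 49*s - 98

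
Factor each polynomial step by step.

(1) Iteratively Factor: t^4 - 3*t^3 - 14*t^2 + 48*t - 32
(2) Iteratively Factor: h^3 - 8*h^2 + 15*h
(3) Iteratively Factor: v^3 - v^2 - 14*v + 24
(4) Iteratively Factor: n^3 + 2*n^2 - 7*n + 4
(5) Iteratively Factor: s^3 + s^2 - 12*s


(1) = (t - 2)*(t^3 - t^2 - 16*t + 16) = (t - 2)*(t + 4)*(t^2 - 5*t + 4) = (t - 2)*(t - 1)*(t + 4)*(t - 4)
(2) = (h)*(h^2 - 8*h + 15) = h*(h - 3)*(h - 5)
(3) = (v - 3)*(v^2 + 2*v - 8) = (v - 3)*(v - 2)*(v + 4)
(4) = (n + 4)*(n^2 - 2*n + 1) = (n - 1)*(n + 4)*(n - 1)
(5) = (s + 4)*(s^2 - 3*s) = s*(s + 4)*(s - 3)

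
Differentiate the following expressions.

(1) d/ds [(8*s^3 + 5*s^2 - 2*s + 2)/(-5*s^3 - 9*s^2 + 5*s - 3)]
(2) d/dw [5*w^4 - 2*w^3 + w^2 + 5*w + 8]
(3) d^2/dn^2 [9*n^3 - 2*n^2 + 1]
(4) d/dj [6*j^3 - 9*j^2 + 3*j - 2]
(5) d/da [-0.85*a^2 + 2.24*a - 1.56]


(1) = (-47*s^4 + 60*s^3 - 35*s^2 + 6*s - 4)/(25*s^6 + 90*s^5 + 31*s^4 - 60*s^3 + 79*s^2 - 30*s + 9)
(2) = 20*w^3 - 6*w^2 + 2*w + 5
(3) = 54*n - 4
(4) = 18*j^2 - 18*j + 3
(5) = 2.24 - 1.7*a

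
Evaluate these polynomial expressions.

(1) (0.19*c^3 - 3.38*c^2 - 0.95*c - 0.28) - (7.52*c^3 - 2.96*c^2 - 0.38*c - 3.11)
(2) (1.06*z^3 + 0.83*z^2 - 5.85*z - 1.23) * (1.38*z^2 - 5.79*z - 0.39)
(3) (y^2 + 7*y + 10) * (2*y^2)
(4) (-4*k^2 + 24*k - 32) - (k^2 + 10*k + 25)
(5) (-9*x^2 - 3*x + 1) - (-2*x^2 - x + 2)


(1) = -7.33*c^3 - 0.42*c^2 - 0.57*c + 2.83
(2) = 1.4628*z^5 - 4.992*z^4 - 13.2921*z^3 + 31.8504*z^2 + 9.4032*z + 0.4797
(3) = 2*y^4 + 14*y^3 + 20*y^2
(4) = -5*k^2 + 14*k - 57
(5) = -7*x^2 - 2*x - 1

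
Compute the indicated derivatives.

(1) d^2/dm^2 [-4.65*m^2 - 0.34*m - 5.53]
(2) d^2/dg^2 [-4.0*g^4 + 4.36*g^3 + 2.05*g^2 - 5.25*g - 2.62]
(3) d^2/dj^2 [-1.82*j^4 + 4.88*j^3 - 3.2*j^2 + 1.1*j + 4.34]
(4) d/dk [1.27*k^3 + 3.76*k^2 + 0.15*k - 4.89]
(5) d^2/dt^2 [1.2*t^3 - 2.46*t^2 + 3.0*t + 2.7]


(1) = -9.30000000000000
(2) = -48.0*g^2 + 26.16*g + 4.1
(3) = -21.84*j^2 + 29.28*j - 6.4
(4) = 3.81*k^2 + 7.52*k + 0.15
(5) = 7.2*t - 4.92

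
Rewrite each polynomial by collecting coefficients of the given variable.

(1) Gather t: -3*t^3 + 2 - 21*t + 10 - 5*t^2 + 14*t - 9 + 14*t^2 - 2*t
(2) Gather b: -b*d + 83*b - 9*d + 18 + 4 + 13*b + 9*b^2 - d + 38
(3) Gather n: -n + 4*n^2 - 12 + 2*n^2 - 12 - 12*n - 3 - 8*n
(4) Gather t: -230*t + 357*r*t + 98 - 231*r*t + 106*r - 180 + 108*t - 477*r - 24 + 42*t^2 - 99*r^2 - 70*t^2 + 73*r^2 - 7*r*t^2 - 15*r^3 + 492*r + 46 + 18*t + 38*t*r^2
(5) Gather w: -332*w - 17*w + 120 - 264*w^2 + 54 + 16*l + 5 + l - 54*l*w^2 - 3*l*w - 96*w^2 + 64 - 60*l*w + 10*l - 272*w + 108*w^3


(1) = -3*t^3 + 9*t^2 - 9*t + 3
(2) = 9*b^2 + b*(96 - d) - 10*d + 60
(3) = 6*n^2 - 21*n - 27
(4) = -15*r^3 - 26*r^2 + 121*r + t^2*(-7*r - 28) + t*(38*r^2 + 126*r - 104) - 60
(5) = 27*l + 108*w^3 + w^2*(-54*l - 360) + w*(-63*l - 621) + 243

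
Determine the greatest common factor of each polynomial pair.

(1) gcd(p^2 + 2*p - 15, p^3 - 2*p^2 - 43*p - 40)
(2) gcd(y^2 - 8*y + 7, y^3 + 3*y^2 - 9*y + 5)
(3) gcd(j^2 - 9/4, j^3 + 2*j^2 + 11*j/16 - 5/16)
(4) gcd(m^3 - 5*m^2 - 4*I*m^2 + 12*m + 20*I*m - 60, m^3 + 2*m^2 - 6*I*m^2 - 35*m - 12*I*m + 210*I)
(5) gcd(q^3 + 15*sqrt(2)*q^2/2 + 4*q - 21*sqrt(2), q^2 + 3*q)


(1) = p + 5
(2) = gcd((y - 7)*(y - 1), (y - 1)^2*(y + 5)) = y - 1
(3) = 1
(4) = m^2 + m*(-5 - 6*I) + 30*I
(5) = 1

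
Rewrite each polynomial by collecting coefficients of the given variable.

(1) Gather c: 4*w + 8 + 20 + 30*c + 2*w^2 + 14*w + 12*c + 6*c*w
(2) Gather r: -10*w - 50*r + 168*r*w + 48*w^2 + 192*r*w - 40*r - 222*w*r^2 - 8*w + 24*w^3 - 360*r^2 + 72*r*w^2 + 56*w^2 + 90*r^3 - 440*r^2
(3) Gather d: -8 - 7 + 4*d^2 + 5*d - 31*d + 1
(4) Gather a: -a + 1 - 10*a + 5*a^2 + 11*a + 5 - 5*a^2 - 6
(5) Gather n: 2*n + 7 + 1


(1) = c*(6*w + 42) + 2*w^2 + 18*w + 28
(2) = 90*r^3 + r^2*(-222*w - 800) + r*(72*w^2 + 360*w - 90) + 24*w^3 + 104*w^2 - 18*w
(3) = 4*d^2 - 26*d - 14
(4) = 0
(5) = 2*n + 8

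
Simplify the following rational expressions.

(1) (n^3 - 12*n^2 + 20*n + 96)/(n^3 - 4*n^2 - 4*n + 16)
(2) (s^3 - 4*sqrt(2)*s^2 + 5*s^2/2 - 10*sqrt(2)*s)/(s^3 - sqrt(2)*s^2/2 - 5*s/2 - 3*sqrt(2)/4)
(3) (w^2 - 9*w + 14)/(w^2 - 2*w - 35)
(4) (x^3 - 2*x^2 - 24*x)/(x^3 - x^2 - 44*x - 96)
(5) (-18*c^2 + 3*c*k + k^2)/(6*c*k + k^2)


(1) = (n^2 - 14*n + 48)/(n^2 - 6*n + 8)
(2) = (8*s^3 + s^2*(20 - 32*sqrt(2)) - 80*sqrt(2)*s)/(8*s^3 - 4*sqrt(2)*s^2 - 20*s - 6*sqrt(2))
(3) = (w - 2)/(w + 5)
(4) = (x^2 - 6*x)/(x^2 - 5*x - 24)
(5) = (-3*c + k)/k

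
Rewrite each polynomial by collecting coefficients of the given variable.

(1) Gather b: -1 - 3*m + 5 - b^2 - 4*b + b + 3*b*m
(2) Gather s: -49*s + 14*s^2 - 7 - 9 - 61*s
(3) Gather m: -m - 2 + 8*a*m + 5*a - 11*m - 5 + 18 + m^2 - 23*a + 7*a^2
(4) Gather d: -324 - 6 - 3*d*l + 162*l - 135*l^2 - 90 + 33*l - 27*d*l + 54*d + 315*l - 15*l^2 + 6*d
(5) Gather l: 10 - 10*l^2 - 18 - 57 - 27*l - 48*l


(1) = -b^2 + b*(3*m - 3) - 3*m + 4
(2) = 14*s^2 - 110*s - 16
(3) = 7*a^2 - 18*a + m^2 + m*(8*a - 12) + 11
(4) = d*(60 - 30*l) - 150*l^2 + 510*l - 420
(5) = -10*l^2 - 75*l - 65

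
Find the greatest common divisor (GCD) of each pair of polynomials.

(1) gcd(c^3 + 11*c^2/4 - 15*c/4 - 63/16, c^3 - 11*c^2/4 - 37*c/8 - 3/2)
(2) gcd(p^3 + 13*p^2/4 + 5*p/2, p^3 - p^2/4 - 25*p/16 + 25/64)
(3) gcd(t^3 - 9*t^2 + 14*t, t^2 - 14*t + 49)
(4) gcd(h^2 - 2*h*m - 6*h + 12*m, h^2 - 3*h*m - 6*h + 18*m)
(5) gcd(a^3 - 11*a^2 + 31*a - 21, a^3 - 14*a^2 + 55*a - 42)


(1) = c + 3/4
(2) = gcd(p*(p + 5/4)*(p + 2), (p - 5/4)*(p - 1/4)*(p + 5/4)) = p + 5/4
(3) = t - 7
(4) = h - 6
(5) = a^2 - 8*a + 7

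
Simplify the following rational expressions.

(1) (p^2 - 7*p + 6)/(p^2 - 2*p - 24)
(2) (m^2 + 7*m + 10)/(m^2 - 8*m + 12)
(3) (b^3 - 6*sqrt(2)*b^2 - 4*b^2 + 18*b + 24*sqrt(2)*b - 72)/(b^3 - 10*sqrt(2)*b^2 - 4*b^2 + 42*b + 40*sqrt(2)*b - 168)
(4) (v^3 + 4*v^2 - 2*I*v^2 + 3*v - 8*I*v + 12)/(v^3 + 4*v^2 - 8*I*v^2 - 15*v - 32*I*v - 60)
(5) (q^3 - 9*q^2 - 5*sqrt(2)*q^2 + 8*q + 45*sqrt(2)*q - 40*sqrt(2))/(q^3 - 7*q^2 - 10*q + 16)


(1) = (p - 1)/(p + 4)
(2) = (m^2 + 7*m + 10)/(m^2 - 8*m + 12)
(3) = (b - 3*sqrt(2))/(b - 7*sqrt(2))
(4) = (v + I)/(v - 5*I)
(5) = (q - 5*sqrt(2))/(q + 2)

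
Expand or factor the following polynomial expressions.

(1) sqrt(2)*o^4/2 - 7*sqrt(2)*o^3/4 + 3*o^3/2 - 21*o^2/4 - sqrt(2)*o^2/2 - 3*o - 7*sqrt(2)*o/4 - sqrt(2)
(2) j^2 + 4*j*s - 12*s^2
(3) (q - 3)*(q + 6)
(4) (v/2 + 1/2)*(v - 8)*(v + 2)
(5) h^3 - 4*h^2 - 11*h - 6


(1) = (o - 4)*(o + 1/2)*(o + sqrt(2)/2)*(sqrt(2)*o/2 + 1)
(2) = (j - 2*s)*(j + 6*s)
(3) = q^2 + 3*q - 18
(4) = v^3/2 - 5*v^2/2 - 11*v - 8
(5) = (h - 6)*(h + 1)^2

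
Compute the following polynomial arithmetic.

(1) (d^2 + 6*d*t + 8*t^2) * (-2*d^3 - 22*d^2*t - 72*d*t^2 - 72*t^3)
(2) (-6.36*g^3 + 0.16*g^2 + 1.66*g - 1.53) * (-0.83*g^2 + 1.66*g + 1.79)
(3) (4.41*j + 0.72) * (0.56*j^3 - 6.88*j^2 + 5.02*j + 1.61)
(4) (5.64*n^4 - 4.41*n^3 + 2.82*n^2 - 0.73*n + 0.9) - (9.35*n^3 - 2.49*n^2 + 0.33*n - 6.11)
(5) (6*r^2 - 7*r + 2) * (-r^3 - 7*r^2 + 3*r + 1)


(1) = -2*d^5 - 34*d^4*t - 220*d^3*t^2 - 680*d^2*t^3 - 1008*d*t^4 - 576*t^5
(2) = 5.2788*g^5 - 10.6904*g^4 - 12.4966*g^3 + 4.3119*g^2 + 0.4316*g - 2.7387
(3) = 2.4696*j^4 - 29.9376*j^3 + 17.1846*j^2 + 10.7145*j + 1.1592
(4) = 5.64*n^4 - 13.76*n^3 + 5.31*n^2 - 1.06*n + 7.01
(5) = -6*r^5 - 35*r^4 + 65*r^3 - 29*r^2 - r + 2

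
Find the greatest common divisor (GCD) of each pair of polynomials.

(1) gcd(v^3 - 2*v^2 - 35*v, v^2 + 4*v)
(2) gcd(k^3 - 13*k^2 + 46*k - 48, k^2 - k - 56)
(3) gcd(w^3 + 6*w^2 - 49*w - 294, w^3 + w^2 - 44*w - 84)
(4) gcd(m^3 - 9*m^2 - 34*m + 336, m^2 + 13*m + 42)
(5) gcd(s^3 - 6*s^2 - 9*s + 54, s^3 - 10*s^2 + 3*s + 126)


(1) = v
(2) = k - 8
(3) = w^2 - w - 42
(4) = gcd((m - 8)*(m - 7)*(m + 6), (m + 6)*(m + 7)) = m + 6
(5) = s^2 - 3*s - 18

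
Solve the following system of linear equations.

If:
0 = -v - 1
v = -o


Then:
o = 1
v = -1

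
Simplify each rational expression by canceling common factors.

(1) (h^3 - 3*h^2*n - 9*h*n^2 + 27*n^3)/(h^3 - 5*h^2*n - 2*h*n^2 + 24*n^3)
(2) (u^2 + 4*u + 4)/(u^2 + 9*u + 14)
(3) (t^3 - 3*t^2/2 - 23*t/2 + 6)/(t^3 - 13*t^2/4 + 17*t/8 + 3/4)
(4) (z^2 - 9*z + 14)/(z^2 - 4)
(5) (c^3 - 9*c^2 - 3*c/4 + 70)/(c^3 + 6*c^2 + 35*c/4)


(1) = (h^2 - 9*n^2)/(h^2 - 2*h*n - 8*n^2)
(2) = (u + 2)/(u + 7)
(3) = (8*t^3 - 12*t^2 - 92*t + 48)/(8*t^3 - 26*t^2 + 17*t + 6)
(4) = (z - 7)/(z + 2)
(5) = (2*c^2 - 23*c + 56)/(2*c^2 + 7*c)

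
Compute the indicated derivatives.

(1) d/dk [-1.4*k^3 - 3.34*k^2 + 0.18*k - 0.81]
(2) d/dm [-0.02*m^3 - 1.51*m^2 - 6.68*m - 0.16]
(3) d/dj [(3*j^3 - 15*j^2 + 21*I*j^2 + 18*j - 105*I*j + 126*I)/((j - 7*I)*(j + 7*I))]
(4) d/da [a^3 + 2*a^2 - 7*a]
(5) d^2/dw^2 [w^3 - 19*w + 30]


(1) = -4.2*k^2 - 6.68*k + 0.18
(2) = -0.06*m^2 - 3.02*m - 6.68
(3) = 3*(j^2 - 14*I*j - 6 + 35*I)/(j^2 - 14*I*j - 49)
(4) = 3*a^2 + 4*a - 7
(5) = 6*w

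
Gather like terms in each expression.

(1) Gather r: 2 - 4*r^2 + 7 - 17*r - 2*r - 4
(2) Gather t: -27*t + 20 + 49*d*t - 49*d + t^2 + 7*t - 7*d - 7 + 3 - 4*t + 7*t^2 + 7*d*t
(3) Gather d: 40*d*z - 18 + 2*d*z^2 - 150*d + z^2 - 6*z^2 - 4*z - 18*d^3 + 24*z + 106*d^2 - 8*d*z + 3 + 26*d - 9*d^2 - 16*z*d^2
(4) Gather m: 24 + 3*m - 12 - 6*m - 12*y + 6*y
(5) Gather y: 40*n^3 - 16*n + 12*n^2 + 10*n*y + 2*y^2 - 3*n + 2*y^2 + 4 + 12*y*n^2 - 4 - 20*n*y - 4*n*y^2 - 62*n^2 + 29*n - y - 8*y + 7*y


(1) = -4*r^2 - 19*r + 5
(2) = -56*d + 8*t^2 + t*(56*d - 24) + 16
(3) = -18*d^3 + d^2*(97 - 16*z) + d*(2*z^2 + 32*z - 124) - 5*z^2 + 20*z - 15
(4) = -3*m - 6*y + 12
(5) = 40*n^3 - 50*n^2 + 10*n + y^2*(4 - 4*n) + y*(12*n^2 - 10*n - 2)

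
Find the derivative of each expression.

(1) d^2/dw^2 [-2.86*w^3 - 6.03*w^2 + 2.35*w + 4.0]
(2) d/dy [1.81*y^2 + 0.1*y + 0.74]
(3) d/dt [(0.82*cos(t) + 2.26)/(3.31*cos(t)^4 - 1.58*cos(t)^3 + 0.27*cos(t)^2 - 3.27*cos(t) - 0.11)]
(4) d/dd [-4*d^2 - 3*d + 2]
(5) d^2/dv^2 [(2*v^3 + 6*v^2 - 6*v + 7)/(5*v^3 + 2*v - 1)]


(1) = -17.16*w - 12.06
(2) = 3.62*y + 0.1
(3) = (8.1426*cos(t)^4 + 27.3312*cos(t)^3 - 10.491*cos(t)^2 + 1.2204*cos(t) - 7.3)*sin(t)/(10.9561*cos(t)^8 - 10.4596*cos(t)^7 + 4.2838*cos(t)^6 - 22.5006*cos(t)^5 + 9.6779*cos(t)^4 - 1.4182*cos(t)^3 + 10.6335*cos(t)^2 + 0.7194*cos(t) + 0.0121)
(4) = -8*d - 3
(5) = 2*(150*v^6 - 510*v^5 + 930*v^4 + 278*v^3 + 18*v^2 + 111*v + 22)/(125*v^9 + 150*v^7 - 75*v^6 + 60*v^5 - 60*v^4 + 23*v^3 - 12*v^2 + 6*v - 1)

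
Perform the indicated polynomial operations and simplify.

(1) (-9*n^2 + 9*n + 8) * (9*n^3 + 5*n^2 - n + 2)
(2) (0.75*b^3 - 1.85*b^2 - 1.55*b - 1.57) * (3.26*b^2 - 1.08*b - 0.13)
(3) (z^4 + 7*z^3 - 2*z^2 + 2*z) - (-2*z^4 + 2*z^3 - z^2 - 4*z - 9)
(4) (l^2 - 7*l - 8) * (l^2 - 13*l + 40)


(1) = -81*n^5 + 36*n^4 + 126*n^3 + 13*n^2 + 10*n + 16
(2) = 2.445*b^5 - 6.841*b^4 - 3.1525*b^3 - 3.2037*b^2 + 1.8971*b + 0.2041
(3) = 3*z^4 + 5*z^3 - z^2 + 6*z + 9
(4) = l^4 - 20*l^3 + 123*l^2 - 176*l - 320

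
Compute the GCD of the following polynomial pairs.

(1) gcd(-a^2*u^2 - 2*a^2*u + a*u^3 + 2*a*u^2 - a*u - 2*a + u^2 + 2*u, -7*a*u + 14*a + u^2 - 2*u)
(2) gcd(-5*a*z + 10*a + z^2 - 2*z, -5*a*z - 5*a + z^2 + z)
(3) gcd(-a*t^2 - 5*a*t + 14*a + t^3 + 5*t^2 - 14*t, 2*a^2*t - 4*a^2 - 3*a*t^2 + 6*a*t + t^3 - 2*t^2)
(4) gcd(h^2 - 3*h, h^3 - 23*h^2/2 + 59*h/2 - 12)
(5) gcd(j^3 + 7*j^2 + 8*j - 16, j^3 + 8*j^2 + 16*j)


(1) = 1
(2) = gcd((-5*a + z)*(z - 2), (-5*a + z)*(z + 1)) = -5*a + z
(3) = -a*t + 2*a + t^2 - 2*t
(4) = gcd(h*(h - 3), (h - 8)*(h - 3)*(h - 1/2)) = h - 3
(5) = j^2 + 8*j + 16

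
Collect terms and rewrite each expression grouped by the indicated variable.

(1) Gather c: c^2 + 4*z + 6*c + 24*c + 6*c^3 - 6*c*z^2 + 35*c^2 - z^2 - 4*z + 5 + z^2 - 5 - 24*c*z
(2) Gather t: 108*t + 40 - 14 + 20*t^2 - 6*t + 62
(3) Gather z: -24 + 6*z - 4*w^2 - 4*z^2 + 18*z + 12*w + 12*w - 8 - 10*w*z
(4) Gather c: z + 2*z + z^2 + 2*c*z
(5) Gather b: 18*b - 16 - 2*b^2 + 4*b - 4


(1) = 6*c^3 + 36*c^2 + c*(-6*z^2 - 24*z + 30)
(2) = 20*t^2 + 102*t + 88
(3) = -4*w^2 + 24*w - 4*z^2 + z*(24 - 10*w) - 32
(4) = 2*c*z + z^2 + 3*z
(5) = -2*b^2 + 22*b - 20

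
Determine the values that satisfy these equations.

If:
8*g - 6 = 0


Then:
g = 3/4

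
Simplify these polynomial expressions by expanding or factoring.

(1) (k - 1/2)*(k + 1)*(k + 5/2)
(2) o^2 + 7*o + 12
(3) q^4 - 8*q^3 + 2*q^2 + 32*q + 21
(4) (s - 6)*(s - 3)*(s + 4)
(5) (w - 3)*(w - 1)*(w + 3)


(1) = k^3 + 3*k^2 + 3*k/4 - 5/4
(2) = (o + 3)*(o + 4)
(3) = (q - 7)*(q - 3)*(q + 1)^2
(4) = s^3 - 5*s^2 - 18*s + 72
(5) = w^3 - w^2 - 9*w + 9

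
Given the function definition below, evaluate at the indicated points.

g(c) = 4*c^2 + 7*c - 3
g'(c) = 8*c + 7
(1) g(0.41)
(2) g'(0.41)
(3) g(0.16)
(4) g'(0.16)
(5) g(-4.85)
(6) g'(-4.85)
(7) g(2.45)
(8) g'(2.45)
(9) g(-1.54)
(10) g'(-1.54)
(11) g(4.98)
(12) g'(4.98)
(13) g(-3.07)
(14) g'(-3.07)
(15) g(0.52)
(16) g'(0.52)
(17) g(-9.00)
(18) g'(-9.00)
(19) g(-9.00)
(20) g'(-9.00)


(1) = 0.54
(2) = 10.28
(3) = -1.78
(4) = 8.28
(5) = 57.14
(6) = -31.80
(7) = 38.16
(8) = 26.60
(9) = -4.29
(10) = -5.32
(11) = 131.06
(12) = 46.84
(13) = 13.21
(14) = -17.56
(15) = 1.72
(16) = 11.16
(17) = 258.00
(18) = -65.00
(19) = 258.00
(20) = -65.00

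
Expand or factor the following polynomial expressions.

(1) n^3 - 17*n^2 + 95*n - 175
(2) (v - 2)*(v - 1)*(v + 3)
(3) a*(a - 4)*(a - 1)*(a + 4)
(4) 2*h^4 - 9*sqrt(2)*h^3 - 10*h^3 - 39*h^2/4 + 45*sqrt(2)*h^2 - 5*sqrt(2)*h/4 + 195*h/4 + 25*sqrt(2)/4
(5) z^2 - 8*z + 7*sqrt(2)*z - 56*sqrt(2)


(1) = (n - 7)*(n - 5)^2
(2) = v^3 - 7*v + 6
(3) = a^4 - a^3 - 16*a^2 + 16*a
(4) = (h - 5)*(h - 5*sqrt(2))*(sqrt(2)*h + 1/2)^2
(5) = (z - 8)*(z + 7*sqrt(2))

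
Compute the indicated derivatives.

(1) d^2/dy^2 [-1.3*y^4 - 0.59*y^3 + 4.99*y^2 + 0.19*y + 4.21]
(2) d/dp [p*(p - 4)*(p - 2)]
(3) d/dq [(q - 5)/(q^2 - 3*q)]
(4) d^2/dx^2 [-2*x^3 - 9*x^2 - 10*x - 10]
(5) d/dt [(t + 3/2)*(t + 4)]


(1) = -15.6*y^2 - 3.54*y + 9.98
(2) = 3*p^2 - 12*p + 8
(3) = (-q^2 + 10*q - 15)/(q^2*(q^2 - 6*q + 9))
(4) = -12*x - 18
(5) = 2*t + 11/2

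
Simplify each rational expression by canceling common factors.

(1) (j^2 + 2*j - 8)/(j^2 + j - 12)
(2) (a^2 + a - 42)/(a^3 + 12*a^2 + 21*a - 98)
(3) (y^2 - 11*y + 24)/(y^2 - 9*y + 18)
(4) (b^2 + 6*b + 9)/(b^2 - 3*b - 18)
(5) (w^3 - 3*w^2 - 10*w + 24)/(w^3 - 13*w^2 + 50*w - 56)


(1) = (j - 2)/(j - 3)
(2) = (a - 6)/(a^2 + 5*a - 14)
(3) = (y - 8)/(y - 6)
(4) = (b + 3)/(b - 6)
(5) = (w + 3)/(w - 7)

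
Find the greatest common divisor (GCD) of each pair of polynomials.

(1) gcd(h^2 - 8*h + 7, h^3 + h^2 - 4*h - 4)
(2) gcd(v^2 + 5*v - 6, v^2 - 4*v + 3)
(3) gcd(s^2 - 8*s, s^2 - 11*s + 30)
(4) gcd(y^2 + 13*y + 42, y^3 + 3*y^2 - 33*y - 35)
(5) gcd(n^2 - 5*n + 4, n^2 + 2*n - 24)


(1) = gcd((h - 7)*(h - 1), (h - 2)*(h + 1)*(h + 2)) = 1
(2) = gcd((v - 1)*(v + 6), (v - 3)*(v - 1)) = v - 1
(3) = gcd(s*(s - 8), (s - 6)*(s - 5)) = 1
(4) = gcd((y + 6)*(y + 7), (y - 5)*(y + 1)*(y + 7)) = y + 7
(5) = gcd((n - 4)*(n - 1), (n - 4)*(n + 6)) = n - 4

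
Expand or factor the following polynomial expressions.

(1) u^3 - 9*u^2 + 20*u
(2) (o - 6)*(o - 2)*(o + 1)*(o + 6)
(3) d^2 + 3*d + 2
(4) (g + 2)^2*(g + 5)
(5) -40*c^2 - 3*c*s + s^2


(1) = u*(u - 5)*(u - 4)
(2) = o^4 - o^3 - 38*o^2 + 36*o + 72
(3) = (d + 1)*(d + 2)
(4) = g^3 + 9*g^2 + 24*g + 20
(5) = (-8*c + s)*(5*c + s)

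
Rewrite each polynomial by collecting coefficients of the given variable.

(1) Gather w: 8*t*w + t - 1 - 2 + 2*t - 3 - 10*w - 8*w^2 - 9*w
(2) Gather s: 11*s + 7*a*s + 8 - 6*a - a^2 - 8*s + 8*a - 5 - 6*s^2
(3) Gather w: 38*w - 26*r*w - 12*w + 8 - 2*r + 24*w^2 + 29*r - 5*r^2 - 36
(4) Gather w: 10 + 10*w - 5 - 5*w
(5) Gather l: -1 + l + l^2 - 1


(1) = 3*t - 8*w^2 + w*(8*t - 19) - 6
(2) = -a^2 + 2*a - 6*s^2 + s*(7*a + 3) + 3
(3) = -5*r^2 + 27*r + 24*w^2 + w*(26 - 26*r) - 28
(4) = 5*w + 5
(5) = l^2 + l - 2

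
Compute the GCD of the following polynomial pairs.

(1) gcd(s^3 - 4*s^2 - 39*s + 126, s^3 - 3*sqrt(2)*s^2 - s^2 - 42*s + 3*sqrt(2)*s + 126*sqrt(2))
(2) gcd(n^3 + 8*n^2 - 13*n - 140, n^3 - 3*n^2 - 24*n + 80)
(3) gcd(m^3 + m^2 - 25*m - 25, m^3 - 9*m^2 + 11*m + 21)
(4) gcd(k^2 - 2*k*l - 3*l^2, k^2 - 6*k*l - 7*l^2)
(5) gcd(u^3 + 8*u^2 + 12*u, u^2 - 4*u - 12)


(1) = s^2 - s - 42
(2) = n^2 + n - 20
(3) = m + 1
(4) = gcd((k - 3*l)*(k + l), (k - 7*l)*(k + l)) = k + l
(5) = gcd(u*(u + 2)*(u + 6), (u - 6)*(u + 2)) = u + 2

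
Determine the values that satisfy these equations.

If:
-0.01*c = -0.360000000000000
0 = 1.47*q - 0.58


Then:
c = 36.00
q = 0.39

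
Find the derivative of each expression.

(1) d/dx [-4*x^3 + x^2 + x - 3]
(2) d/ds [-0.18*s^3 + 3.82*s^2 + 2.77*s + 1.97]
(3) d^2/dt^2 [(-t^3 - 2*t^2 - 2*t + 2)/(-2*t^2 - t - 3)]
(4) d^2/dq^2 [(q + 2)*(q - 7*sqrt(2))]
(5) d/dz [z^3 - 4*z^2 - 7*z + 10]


(1) = -12*x^2 + 2*x + 1
(2) = -0.54*s^2 + 7.64*s + 2.77
(3) = 2*(-t^3 - 51*t^2 - 21*t + 22)/(8*t^6 + 12*t^5 + 42*t^4 + 37*t^3 + 63*t^2 + 27*t + 27)
(4) = 2
(5) = 3*z^2 - 8*z - 7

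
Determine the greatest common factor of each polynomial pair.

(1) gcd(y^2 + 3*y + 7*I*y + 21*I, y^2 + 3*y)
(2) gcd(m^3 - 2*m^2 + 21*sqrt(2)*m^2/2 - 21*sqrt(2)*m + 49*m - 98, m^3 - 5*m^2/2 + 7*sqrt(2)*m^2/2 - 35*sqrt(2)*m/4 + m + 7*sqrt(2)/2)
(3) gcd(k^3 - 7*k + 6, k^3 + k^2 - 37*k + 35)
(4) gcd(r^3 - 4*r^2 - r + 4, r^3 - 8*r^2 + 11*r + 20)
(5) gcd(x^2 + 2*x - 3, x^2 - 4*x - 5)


(1) = gcd((y + 3)*(y + 7*I), y*(y + 3)) = y + 3
(2) = m^2 + m*(-2 + 7*sqrt(2)/2) - 7*sqrt(2)
(3) = k - 1
(4) = r^2 - 3*r - 4
(5) = gcd((x - 1)*(x + 3), (x - 5)*(x + 1)) = 1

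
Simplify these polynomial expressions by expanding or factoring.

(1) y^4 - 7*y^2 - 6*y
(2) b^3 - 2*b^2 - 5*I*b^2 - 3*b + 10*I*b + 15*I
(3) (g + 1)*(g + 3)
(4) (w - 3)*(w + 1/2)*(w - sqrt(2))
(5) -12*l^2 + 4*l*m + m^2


(1) = y*(y - 3)*(y + 1)*(y + 2)
(2) = (b - 3)*(b + 1)*(b - 5*I)
(3) = g^2 + 4*g + 3
(4) = w^3 - 5*w^2/2 - sqrt(2)*w^2 - 3*w/2 + 5*sqrt(2)*w/2 + 3*sqrt(2)/2
(5) = (-2*l + m)*(6*l + m)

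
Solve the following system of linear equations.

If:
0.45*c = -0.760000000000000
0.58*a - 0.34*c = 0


Then:
a = -0.99
c = -1.69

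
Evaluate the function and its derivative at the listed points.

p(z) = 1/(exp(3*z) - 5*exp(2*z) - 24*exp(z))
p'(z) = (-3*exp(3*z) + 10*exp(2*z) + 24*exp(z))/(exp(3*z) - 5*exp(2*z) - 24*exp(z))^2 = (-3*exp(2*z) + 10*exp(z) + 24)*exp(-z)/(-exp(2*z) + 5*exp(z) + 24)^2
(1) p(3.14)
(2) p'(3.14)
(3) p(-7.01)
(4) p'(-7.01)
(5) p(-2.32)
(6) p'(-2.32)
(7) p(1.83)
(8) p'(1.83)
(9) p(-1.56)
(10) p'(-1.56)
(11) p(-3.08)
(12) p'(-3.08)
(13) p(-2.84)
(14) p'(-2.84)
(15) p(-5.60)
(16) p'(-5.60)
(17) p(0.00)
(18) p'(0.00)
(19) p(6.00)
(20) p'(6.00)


(1) = 0.00
(2) = -0.00
(3) = -46.14
(4) = 46.15
(5) = -0.42
(6) = 0.42
(7) = -0.01
(8) = -0.02
(9) = -0.19
(10) = 0.20
(11) = -0.90
(12) = 0.91
(13) = -0.70
(14) = 0.71
(15) = -11.26
(16) = 11.27
(17) = -0.04
(18) = 0.04
(19) = 0.00
(20) = -0.00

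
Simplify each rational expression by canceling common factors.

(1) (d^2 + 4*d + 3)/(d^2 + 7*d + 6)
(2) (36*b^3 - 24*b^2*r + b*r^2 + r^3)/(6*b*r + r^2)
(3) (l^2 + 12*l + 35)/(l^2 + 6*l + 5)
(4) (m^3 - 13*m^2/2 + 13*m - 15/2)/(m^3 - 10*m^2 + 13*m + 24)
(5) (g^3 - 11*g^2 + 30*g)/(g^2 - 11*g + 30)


(1) = (d + 3)/(d + 6)
(2) = (6*b^2 - 5*b*r + r^2)/r
(3) = (l + 7)/(l + 1)
(4) = (2*m^2 - 7*m + 5)/(2*m^2 - 14*m - 16)
(5) = g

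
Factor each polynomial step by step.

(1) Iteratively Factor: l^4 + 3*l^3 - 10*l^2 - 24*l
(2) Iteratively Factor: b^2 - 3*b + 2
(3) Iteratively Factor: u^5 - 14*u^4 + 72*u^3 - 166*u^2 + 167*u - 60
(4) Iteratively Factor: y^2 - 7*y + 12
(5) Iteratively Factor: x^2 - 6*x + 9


(1) = (l - 3)*(l^3 + 6*l^2 + 8*l) = (l - 3)*(l + 4)*(l^2 + 2*l) = (l - 3)*(l + 2)*(l + 4)*(l)
(2) = (b - 1)*(b - 2)
(3) = (u - 1)*(u^4 - 13*u^3 + 59*u^2 - 107*u + 60) = (u - 4)*(u - 1)*(u^3 - 9*u^2 + 23*u - 15) = (u - 4)*(u - 1)^2*(u^2 - 8*u + 15) = (u - 4)*(u - 3)*(u - 1)^2*(u - 5)
(4) = (y - 3)*(y - 4)
(5) = (x - 3)*(x - 3)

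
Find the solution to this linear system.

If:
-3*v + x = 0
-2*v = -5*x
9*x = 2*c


Then:
c = 0
v = 0
x = 0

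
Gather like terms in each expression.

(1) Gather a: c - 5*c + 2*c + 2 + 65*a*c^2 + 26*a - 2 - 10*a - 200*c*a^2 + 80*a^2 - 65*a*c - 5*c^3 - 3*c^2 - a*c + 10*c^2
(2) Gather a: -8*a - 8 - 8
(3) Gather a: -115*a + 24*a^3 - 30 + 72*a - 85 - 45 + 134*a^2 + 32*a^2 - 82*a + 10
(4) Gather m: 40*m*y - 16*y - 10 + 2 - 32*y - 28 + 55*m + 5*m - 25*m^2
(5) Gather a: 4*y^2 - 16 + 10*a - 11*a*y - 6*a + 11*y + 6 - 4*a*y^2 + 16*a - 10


(1) = a^2*(80 - 200*c) + a*(65*c^2 - 66*c + 16) - 5*c^3 + 7*c^2 - 2*c
(2) = -8*a - 16
(3) = 24*a^3 + 166*a^2 - 125*a - 150
(4) = -25*m^2 + m*(40*y + 60) - 48*y - 36
(5) = a*(-4*y^2 - 11*y + 20) + 4*y^2 + 11*y - 20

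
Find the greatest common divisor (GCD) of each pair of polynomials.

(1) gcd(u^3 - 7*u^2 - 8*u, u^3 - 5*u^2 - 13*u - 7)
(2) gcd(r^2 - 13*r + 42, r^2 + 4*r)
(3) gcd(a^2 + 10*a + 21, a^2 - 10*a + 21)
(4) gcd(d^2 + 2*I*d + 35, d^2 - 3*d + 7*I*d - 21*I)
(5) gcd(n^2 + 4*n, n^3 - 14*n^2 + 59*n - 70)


(1) = u + 1
(2) = gcd((r - 7)*(r - 6), r*(r + 4)) = 1
(3) = 1
(4) = gcd((d - 5*I)*(d + 7*I), (d - 3)*(d + 7*I)) = d + 7*I
(5) = 1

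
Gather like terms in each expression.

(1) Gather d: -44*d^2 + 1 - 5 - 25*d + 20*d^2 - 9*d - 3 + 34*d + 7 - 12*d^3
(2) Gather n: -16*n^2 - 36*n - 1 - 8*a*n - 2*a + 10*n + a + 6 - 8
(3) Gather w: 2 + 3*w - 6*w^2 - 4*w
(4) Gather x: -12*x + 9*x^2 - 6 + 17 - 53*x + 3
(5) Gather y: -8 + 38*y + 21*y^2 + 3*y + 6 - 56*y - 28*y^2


(1) = -12*d^3 - 24*d^2
(2) = -a - 16*n^2 + n*(-8*a - 26) - 3
(3) = -6*w^2 - w + 2
(4) = 9*x^2 - 65*x + 14
(5) = -7*y^2 - 15*y - 2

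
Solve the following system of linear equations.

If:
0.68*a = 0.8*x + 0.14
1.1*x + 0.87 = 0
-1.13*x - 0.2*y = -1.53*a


Then:
a = -0.72
x = -0.79
y = -1.07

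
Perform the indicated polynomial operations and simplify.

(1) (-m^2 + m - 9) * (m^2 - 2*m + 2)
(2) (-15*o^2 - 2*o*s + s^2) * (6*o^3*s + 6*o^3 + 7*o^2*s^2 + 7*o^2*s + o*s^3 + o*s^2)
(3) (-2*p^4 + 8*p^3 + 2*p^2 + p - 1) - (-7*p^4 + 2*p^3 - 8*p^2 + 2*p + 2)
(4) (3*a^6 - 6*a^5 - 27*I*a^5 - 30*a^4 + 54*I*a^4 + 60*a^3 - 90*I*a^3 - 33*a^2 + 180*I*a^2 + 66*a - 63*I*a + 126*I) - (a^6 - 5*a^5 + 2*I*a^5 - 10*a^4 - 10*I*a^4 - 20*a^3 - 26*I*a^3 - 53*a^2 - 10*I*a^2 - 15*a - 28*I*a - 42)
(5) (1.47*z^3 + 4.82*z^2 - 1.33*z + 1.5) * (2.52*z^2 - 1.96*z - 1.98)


(1) = -m^4 + 3*m^3 - 13*m^2 + 20*m - 18
(2) = -90*o^5*s - 90*o^5 - 117*o^4*s^2 - 117*o^4*s - 23*o^3*s^3 - 23*o^3*s^2 + 5*o^2*s^4 + 5*o^2*s^3 + o*s^5 + o*s^4
(3) = 5*p^4 + 6*p^3 + 10*p^2 - p - 3
(4) = 2*a^6 - a^5 - 29*I*a^5 - 20*a^4 + 64*I*a^4 + 80*a^3 - 64*I*a^3 + 20*a^2 + 190*I*a^2 + 81*a - 35*I*a + 42 + 126*I
(5) = 3.7044*z^5 + 9.2652*z^4 - 15.7094*z^3 - 3.1568*z^2 - 0.3066*z - 2.97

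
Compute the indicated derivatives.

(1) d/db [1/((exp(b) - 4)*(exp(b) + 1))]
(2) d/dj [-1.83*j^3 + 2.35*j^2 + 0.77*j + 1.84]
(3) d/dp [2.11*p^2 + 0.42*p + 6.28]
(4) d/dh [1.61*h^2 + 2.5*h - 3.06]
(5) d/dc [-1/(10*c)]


(1) = (3 - 2*exp(b))*exp(b)/(exp(4*b) - 6*exp(3*b) + exp(2*b) + 24*exp(b) + 16)
(2) = -5.49*j^2 + 4.7*j + 0.77
(3) = 4.22*p + 0.42
(4) = 3.22*h + 2.5
(5) = 1/(10*c^2)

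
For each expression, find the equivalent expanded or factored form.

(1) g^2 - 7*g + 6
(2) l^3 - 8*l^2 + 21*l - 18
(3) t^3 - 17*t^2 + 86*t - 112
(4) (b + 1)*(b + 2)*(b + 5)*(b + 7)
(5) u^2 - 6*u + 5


(1) = (g - 6)*(g - 1)
(2) = (l - 3)^2*(l - 2)
(3) = (t - 8)*(t - 7)*(t - 2)
(4) = b^4 + 15*b^3 + 73*b^2 + 129*b + 70
(5) = (u - 5)*(u - 1)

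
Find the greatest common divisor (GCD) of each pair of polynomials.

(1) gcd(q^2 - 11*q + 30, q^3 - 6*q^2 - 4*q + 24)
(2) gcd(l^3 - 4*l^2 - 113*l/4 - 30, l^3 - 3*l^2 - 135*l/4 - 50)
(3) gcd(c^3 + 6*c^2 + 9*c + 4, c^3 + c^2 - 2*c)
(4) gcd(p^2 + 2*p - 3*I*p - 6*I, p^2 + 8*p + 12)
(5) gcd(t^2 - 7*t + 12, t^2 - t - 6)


(1) = q - 6
(2) = l^2 - 11*l/2 - 20
(3) = 1
(4) = p + 2
(5) = gcd((t - 4)*(t - 3), (t - 3)*(t + 2)) = t - 3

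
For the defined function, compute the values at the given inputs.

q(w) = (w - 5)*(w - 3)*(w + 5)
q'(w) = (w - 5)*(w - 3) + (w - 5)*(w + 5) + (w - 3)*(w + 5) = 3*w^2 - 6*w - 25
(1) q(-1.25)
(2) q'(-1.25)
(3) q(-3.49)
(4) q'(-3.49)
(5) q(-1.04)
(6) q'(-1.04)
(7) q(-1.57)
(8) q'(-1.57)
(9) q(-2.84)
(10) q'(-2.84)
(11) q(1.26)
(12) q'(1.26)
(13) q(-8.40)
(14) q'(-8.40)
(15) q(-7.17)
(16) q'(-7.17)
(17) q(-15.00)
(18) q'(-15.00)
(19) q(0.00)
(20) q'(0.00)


(1) = 99.61
(2) = -12.81
(3) = 83.20
(4) = 32.48
(5) = 96.63
(6) = -15.52
(7) = 102.99
(8) = -8.19
(9) = 98.90
(10) = 16.24
(11) = 40.74
(12) = -27.80
(13) = -519.38
(14) = 237.08
(15) = -268.58
(16) = 172.25
(17) = -3600.00
(18) = 740.00
(19) = 75.00
(20) = -25.00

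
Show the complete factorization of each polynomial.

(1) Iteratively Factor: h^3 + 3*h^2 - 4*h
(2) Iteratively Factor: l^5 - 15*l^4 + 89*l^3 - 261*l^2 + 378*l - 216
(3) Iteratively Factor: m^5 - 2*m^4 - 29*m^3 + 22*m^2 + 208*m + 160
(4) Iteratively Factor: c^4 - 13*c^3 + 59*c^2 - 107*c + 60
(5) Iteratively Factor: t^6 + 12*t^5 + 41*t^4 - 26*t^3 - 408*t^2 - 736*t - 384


(1) = (h - 1)*(h^2 + 4*h) = h*(h - 1)*(h + 4)
(2) = (l - 4)*(l^4 - 11*l^3 + 45*l^2 - 81*l + 54) = (l - 4)*(l - 3)*(l^3 - 8*l^2 + 21*l - 18) = (l - 4)*(l - 3)*(l - 2)*(l^2 - 6*l + 9) = (l - 4)*(l - 3)^2*(l - 2)*(l - 3)
(3) = (m + 1)*(m^4 - 3*m^3 - 26*m^2 + 48*m + 160) = (m + 1)*(m + 2)*(m^3 - 5*m^2 - 16*m + 80) = (m + 1)*(m + 2)*(m + 4)*(m^2 - 9*m + 20) = (m - 4)*(m + 1)*(m + 2)*(m + 4)*(m - 5)
(4) = (c - 5)*(c^3 - 8*c^2 + 19*c - 12) = (c - 5)*(c - 1)*(c^2 - 7*c + 12) = (c - 5)*(c - 3)*(c - 1)*(c - 4)
(5) = (t + 1)*(t^5 + 11*t^4 + 30*t^3 - 56*t^2 - 352*t - 384) = (t + 1)*(t + 4)*(t^4 + 7*t^3 + 2*t^2 - 64*t - 96) = (t + 1)*(t + 2)*(t + 4)*(t^3 + 5*t^2 - 8*t - 48) = (t + 1)*(t + 2)*(t + 4)^2*(t^2 + t - 12) = (t + 1)*(t + 2)*(t + 4)^3*(t - 3)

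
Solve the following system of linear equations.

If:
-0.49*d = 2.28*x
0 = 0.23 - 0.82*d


Then:
d = 0.28
x = -0.06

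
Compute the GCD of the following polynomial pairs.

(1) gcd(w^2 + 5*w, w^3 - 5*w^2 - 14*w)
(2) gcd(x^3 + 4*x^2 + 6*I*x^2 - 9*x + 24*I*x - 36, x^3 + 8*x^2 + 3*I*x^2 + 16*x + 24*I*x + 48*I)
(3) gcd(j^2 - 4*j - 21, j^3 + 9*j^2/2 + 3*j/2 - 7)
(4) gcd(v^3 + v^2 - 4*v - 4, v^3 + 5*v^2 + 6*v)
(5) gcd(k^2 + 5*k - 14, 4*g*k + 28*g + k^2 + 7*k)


(1) = w
(2) = x^2 + x*(4 + 3*I) + 12*I
(3) = 1
(4) = gcd((v - 2)*(v + 1)*(v + 2), v*(v + 2)*(v + 3)) = v + 2
(5) = gcd((k - 2)*(k + 7), (4*g + k)*(k + 7)) = k + 7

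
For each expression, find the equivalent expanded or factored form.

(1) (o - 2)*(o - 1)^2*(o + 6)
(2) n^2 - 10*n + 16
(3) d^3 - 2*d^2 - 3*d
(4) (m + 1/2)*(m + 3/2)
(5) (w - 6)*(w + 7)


(1) = o^4 + 2*o^3 - 19*o^2 + 28*o - 12
(2) = (n - 8)*(n - 2)
(3) = d*(d - 3)*(d + 1)
(4) = m^2 + 2*m + 3/4
(5) = w^2 + w - 42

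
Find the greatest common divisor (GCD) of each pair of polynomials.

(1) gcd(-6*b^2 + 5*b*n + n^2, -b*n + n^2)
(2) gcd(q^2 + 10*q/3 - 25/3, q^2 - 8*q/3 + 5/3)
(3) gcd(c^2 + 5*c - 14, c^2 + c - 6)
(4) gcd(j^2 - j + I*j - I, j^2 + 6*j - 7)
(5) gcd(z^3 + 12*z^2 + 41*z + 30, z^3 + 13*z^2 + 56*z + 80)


(1) = gcd((-b + n)*(6*b + n), n*(-b + n)) = b - n
(2) = q - 5/3
(3) = c - 2
(4) = j - 1
(5) = z + 5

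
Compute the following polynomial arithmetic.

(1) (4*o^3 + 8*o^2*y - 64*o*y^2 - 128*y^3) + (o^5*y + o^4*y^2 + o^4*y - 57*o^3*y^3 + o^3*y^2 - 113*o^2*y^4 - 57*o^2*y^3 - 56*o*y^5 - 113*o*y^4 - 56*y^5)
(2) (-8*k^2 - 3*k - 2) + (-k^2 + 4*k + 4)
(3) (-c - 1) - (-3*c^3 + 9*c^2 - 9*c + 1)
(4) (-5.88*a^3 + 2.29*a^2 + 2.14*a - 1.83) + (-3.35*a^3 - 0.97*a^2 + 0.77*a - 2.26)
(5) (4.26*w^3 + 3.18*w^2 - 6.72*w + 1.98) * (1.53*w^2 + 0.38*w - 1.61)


(1) = o^5*y + o^4*y^2 + o^4*y - 57*o^3*y^3 + o^3*y^2 + 4*o^3 - 113*o^2*y^4 - 57*o^2*y^3 + 8*o^2*y - 56*o*y^5 - 113*o*y^4 - 64*o*y^2 - 56*y^5 - 128*y^3
(2) = -9*k^2 + k + 2
(3) = 3*c^3 - 9*c^2 + 8*c - 2
(4) = -9.23*a^3 + 1.32*a^2 + 2.91*a - 4.09
(5) = 6.5178*w^5 + 6.4842*w^4 - 15.9318*w^3 - 4.644*w^2 + 11.5716*w - 3.1878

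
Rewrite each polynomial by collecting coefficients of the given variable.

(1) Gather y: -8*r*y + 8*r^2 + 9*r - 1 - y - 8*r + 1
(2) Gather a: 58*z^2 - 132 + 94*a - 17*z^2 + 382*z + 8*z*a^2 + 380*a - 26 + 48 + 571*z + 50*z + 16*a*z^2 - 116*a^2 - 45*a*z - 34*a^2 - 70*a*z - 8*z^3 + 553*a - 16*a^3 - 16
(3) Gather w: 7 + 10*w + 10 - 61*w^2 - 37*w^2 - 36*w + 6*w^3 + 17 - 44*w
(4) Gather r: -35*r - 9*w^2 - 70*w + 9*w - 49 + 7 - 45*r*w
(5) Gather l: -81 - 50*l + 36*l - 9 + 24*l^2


(1) = 8*r^2 + r + y*(-8*r - 1)
(2) = -16*a^3 + a^2*(8*z - 150) + a*(16*z^2 - 115*z + 1027) - 8*z^3 + 41*z^2 + 1003*z - 126
(3) = 6*w^3 - 98*w^2 - 70*w + 34
(4) = r*(-45*w - 35) - 9*w^2 - 61*w - 42
(5) = 24*l^2 - 14*l - 90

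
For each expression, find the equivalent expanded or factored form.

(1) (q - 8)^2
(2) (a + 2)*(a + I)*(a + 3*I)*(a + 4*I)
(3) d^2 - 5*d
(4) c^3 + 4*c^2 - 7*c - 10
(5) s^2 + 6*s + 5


(1) = q^2 - 16*q + 64
(2) = a^4 + 2*a^3 + 8*I*a^3 - 19*a^2 + 16*I*a^2 - 38*a - 12*I*a - 24*I
(3) = d*(d - 5)
(4) = (c - 2)*(c + 1)*(c + 5)
(5) = (s + 1)*(s + 5)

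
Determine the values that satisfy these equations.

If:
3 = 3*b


Then:
b = 1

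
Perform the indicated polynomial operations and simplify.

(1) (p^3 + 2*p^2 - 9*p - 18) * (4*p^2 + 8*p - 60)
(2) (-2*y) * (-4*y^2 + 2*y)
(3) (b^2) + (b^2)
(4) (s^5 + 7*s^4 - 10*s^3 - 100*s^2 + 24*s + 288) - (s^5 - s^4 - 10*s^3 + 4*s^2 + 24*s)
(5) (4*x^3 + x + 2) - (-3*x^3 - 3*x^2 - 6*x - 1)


(1) = 4*p^5 + 16*p^4 - 80*p^3 - 264*p^2 + 396*p + 1080
(2) = 8*y^3 - 4*y^2
(3) = 2*b^2
(4) = 8*s^4 - 104*s^2 + 288
(5) = 7*x^3 + 3*x^2 + 7*x + 3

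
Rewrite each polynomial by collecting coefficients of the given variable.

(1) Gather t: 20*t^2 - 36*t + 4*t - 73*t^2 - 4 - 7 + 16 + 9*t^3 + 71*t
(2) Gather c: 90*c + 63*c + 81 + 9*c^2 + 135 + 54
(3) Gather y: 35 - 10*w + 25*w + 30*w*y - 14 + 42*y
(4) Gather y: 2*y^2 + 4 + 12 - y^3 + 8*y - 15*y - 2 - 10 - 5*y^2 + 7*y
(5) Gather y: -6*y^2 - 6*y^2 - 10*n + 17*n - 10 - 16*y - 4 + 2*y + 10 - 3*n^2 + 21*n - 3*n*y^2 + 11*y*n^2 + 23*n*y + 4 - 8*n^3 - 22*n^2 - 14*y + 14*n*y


(1) = 9*t^3 - 53*t^2 + 39*t + 5
(2) = 9*c^2 + 153*c + 270
(3) = 15*w + y*(30*w + 42) + 21
(4) = -y^3 - 3*y^2 + 4
(5) = -8*n^3 - 25*n^2 + 28*n + y^2*(-3*n - 12) + y*(11*n^2 + 37*n - 28)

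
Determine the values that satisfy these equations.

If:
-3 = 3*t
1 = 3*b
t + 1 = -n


Then:
b = 1/3
n = 0
t = -1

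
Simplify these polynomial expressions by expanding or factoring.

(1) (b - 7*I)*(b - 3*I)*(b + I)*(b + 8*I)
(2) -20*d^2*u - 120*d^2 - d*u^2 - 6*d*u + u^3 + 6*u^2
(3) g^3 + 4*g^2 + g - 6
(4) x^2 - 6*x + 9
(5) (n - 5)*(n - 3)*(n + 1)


(1) = b^4 - I*b^3 + 61*b^2 - 109*I*b + 168
(2) = (-5*d + u)*(4*d + u)*(u + 6)
(3) = (g - 1)*(g + 2)*(g + 3)
(4) = (x - 3)^2
(5) = n^3 - 7*n^2 + 7*n + 15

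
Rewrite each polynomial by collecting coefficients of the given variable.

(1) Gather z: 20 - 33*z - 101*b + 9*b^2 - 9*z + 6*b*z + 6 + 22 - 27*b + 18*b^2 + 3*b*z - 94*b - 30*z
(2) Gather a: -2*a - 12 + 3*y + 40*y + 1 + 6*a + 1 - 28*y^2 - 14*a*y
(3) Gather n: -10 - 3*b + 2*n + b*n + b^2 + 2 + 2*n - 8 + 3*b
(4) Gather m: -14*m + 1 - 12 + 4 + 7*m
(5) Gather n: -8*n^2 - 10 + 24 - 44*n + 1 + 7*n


(1) = 27*b^2 - 222*b + z*(9*b - 72) + 48
(2) = a*(4 - 14*y) - 28*y^2 + 43*y - 10
(3) = b^2 + n*(b + 4) - 16
(4) = -7*m - 7
(5) = -8*n^2 - 37*n + 15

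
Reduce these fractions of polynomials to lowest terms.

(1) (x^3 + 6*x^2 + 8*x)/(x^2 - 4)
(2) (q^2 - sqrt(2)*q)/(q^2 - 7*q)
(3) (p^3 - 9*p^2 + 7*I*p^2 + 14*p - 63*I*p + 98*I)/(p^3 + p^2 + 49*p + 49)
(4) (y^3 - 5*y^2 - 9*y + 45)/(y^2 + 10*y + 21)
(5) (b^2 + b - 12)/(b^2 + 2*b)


(1) = (x^2 + 4*x)/(x - 2)
(2) = (q - sqrt(2))/(q - 7)
(3) = (p^2 - 9*p + 14)/(p^2 + p*(1 - 7*I) - 7*I)
(4) = (y^2 - 8*y + 15)/(y + 7)
(5) = (b^2 + b - 12)/(b^2 + 2*b)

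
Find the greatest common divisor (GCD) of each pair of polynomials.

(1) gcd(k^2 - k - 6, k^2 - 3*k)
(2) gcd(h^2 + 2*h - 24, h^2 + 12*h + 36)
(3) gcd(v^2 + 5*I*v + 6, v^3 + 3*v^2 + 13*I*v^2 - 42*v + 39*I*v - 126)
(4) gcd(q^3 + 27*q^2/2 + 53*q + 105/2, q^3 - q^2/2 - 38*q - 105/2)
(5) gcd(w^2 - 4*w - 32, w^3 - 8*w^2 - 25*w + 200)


(1) = gcd((k - 3)*(k + 2), k*(k - 3)) = k - 3
(2) = h + 6
(3) = gcd((v - I)*(v + 6*I), (v + 3)*(v + 6*I)*(v + 7*I)) = v + 6*I
(4) = q^2 + 13*q/2 + 15/2
(5) = gcd((w - 8)*(w + 4), (w - 8)*(w - 5)*(w + 5)) = w - 8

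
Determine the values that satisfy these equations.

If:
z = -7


Then:
z = -7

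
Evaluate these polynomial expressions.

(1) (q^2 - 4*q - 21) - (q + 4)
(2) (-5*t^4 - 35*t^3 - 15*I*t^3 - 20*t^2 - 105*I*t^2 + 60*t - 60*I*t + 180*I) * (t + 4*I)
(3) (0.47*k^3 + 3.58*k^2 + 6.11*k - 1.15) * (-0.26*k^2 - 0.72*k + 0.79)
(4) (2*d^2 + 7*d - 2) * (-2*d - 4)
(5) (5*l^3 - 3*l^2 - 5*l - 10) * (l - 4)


(1) = q^2 - 5*q - 25
(2) = -5*t^5 - 35*t^4 - 35*I*t^4 + 40*t^3 - 245*I*t^3 + 480*t^2 - 140*I*t^2 + 240*t + 420*I*t - 720
(3) = -0.1222*k^5 - 1.2692*k^4 - 3.7949*k^3 - 1.272*k^2 + 5.6549*k - 0.9085
(4) = -4*d^3 - 22*d^2 - 24*d + 8
(5) = 5*l^4 - 23*l^3 + 7*l^2 + 10*l + 40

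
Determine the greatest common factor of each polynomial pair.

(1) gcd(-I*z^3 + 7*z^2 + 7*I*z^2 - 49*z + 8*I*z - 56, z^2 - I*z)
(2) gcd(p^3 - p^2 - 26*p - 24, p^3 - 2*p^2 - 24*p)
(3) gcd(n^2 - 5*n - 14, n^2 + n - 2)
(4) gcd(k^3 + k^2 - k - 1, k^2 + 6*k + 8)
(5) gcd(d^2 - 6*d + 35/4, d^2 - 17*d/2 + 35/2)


(1) = gcd((z - 8)*(z + 7*I)*(-I*z - I), z*(z - I)) = 1
(2) = p^2 - 2*p - 24
(3) = n + 2
(4) = gcd((k - 1)*(k + 1)^2, (k + 2)*(k + 4)) = 1
(5) = gcd((d - 7/2)*(d - 5/2), (d - 5)*(d - 7/2)) = d - 7/2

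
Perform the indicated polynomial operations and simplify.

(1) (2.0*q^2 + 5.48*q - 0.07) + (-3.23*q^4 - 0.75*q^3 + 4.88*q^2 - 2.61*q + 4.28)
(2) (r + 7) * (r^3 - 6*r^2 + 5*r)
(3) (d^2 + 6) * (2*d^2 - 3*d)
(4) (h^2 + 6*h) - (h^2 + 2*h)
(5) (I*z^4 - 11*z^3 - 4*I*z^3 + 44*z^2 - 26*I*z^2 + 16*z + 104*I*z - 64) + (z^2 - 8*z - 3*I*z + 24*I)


(1) = -3.23*q^4 - 0.75*q^3 + 6.88*q^2 + 2.87*q + 4.21
(2) = r^4 + r^3 - 37*r^2 + 35*r
(3) = 2*d^4 - 3*d^3 + 12*d^2 - 18*d
(4) = 4*h
(5) = I*z^4 - 11*z^3 - 4*I*z^3 + 45*z^2 - 26*I*z^2 + 8*z + 101*I*z - 64 + 24*I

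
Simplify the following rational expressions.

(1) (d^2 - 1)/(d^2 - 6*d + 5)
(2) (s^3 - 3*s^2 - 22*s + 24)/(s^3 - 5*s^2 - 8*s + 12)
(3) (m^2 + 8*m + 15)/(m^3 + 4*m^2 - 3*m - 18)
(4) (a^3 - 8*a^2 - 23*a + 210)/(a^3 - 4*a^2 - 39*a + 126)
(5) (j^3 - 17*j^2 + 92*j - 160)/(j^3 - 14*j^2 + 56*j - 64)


(1) = (d + 1)/(d - 5)
(2) = (s + 4)/(s + 2)
(3) = (m + 5)/(m^2 + m - 6)
(4) = (a^2 - a - 30)/(a^2 + 3*a - 18)
(5) = (j - 5)/(j - 2)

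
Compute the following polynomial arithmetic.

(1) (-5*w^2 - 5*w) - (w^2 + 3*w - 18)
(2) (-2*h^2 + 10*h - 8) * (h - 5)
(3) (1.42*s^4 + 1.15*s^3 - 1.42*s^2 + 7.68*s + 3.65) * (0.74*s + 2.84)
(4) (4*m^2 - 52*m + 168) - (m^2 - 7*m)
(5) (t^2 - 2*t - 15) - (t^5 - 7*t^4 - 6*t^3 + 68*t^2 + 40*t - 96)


(1) = -6*w^2 - 8*w + 18
(2) = -2*h^3 + 20*h^2 - 58*h + 40
(3) = 1.0508*s^5 + 4.8838*s^4 + 2.2152*s^3 + 1.6504*s^2 + 24.5122*s + 10.366
(4) = 3*m^2 - 45*m + 168
(5) = -t^5 + 7*t^4 + 6*t^3 - 67*t^2 - 42*t + 81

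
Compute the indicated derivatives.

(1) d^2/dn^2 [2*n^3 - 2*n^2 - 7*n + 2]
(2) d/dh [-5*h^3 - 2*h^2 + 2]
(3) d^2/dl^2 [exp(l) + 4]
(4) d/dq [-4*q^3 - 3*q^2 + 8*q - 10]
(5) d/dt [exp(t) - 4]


(1) = 12*n - 4
(2) = h*(-15*h - 4)
(3) = exp(l)
(4) = -12*q^2 - 6*q + 8
(5) = exp(t)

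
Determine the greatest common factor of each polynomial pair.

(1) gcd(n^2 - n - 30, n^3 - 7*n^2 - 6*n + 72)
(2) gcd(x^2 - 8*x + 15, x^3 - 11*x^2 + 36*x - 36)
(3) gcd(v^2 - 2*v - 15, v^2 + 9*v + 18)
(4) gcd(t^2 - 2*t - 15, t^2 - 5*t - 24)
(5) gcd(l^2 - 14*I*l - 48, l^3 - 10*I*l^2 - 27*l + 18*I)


(1) = n - 6
(2) = gcd((x - 5)*(x - 3), (x - 6)*(x - 3)*(x - 2)) = x - 3
(3) = v + 3
(4) = gcd((t - 5)*(t + 3), (t - 8)*(t + 3)) = t + 3
(5) = gcd((l - 8*I)*(l - 6*I), (l - 6*I)*(l - 3*I)*(l - I)) = l - 6*I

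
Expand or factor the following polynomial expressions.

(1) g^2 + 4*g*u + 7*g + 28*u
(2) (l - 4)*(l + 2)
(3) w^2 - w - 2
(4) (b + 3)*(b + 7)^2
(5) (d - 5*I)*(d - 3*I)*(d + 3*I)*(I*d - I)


(1) = (g + 7)*(g + 4*u)
(2) = l^2 - 2*l - 8
(3) = (w - 2)*(w + 1)
(4) = b^3 + 17*b^2 + 91*b + 147
(5) = I*d^4 + 5*d^3 - I*d^3 - 5*d^2 + 9*I*d^2 + 45*d - 9*I*d - 45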